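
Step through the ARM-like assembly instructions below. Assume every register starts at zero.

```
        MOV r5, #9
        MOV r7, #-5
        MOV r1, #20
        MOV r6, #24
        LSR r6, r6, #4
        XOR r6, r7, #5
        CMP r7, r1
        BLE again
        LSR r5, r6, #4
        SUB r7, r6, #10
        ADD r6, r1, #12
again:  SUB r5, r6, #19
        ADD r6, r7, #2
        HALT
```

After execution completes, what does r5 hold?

r5=9
r7=-5
r1=20
r6=24
r6=24>>4=1
r6=(-5)^5=-2
CMP r7, r1  (cmp -5,20)
BLE again: taken
r5=(-2)-19=-21
r6=(-5)+2=-3
halt.

-21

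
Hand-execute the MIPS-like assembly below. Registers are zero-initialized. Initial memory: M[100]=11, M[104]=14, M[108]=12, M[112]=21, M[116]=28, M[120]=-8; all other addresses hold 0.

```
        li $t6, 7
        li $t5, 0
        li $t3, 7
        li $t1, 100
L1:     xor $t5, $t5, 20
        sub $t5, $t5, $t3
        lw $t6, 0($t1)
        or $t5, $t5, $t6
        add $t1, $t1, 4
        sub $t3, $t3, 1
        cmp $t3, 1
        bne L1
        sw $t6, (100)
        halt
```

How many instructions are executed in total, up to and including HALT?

54

after li $t6, 7: $t6=7
after li $t5, 0: $t5=0
after li $t3, 7: $t3=7
after li $t1, 100: $t1=100
after xor $t5, $t5, 20: $t5=0^20=20
after sub $t5, $t5, $t3: $t5=20-7=13
after lw $t6, 0($t1): $t6=M[100]=11
after or $t5, $t5, $t6: $t5=13|11=15
after add $t1, $t1, 4: $t1=100+4=104
after sub $t3, $t3, 1: $t3=7-1=6
cmp $t3, 1  (cmp 6,1)
bne L1: taken
after xor $t5, $t5, 20: $t5=15^20=27
after sub $t5, $t5, $t3: $t5=27-6=21
after lw $t6, 0($t1): $t6=M[104]=14
after or $t5, $t5, $t6: $t5=21|14=31
after add $t1, $t1, 4: $t1=104+4=108
after sub $t3, $t3, 1: $t3=6-1=5
cmp $t3, 1  (cmp 5,1)
bne L1: taken
after xor $t5, $t5, 20: $t5=31^20=11
after sub $t5, $t5, $t3: $t5=11-5=6
after lw $t6, 0($t1): $t6=M[108]=12
after or $t5, $t5, $t6: $t5=6|12=14
after add $t1, $t1, 4: $t1=108+4=112
after sub $t3, $t3, 1: $t3=5-1=4
cmp $t3, 1  (cmp 4,1)
bne L1: taken
after xor $t5, $t5, 20: $t5=14^20=26
after sub $t5, $t5, $t3: $t5=26-4=22
after lw $t6, 0($t1): $t6=M[112]=21
after or $t5, $t5, $t6: $t5=22|21=23
after add $t1, $t1, 4: $t1=112+4=116
after sub $t3, $t3, 1: $t3=4-1=3
cmp $t3, 1  (cmp 3,1)
bne L1: taken
after xor $t5, $t5, 20: $t5=23^20=3
after sub $t5, $t5, $t3: $t5=3-3=0
after lw $t6, 0($t1): $t6=M[116]=28
after or $t5, $t5, $t6: $t5=0|28=28
after add $t1, $t1, 4: $t1=116+4=120
after sub $t3, $t3, 1: $t3=3-1=2
cmp $t3, 1  (cmp 2,1)
bne L1: taken
after xor $t5, $t5, 20: $t5=28^20=8
after sub $t5, $t5, $t3: $t5=8-2=6
after lw $t6, 0($t1): $t6=M[120]=-8
after or $t5, $t5, $t6: $t5=6|(-8)=-2
after add $t1, $t1, 4: $t1=120+4=124
after sub $t3, $t3, 1: $t3=2-1=1
cmp $t3, 1  (cmp 1,1)
bne L1: not taken
sw $t6, (100) → M[100]=-8
halt.
Total executed instructions: 54.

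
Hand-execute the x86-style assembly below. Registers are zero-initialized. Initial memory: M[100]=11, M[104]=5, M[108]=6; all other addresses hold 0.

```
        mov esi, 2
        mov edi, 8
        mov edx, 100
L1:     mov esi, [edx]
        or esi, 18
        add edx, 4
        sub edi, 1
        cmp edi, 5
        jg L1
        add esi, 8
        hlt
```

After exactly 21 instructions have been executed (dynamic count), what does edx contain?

112

after mov esi, 2: esi=2
after mov edi, 8: edi=8
after mov edx, 100: edx=100
after mov esi, [edx]: esi=M[100]=11
after or esi, 18: esi=11|18=27
after add edx, 4: edx=100+4=104
after sub edi, 1: edi=8-1=7
cmp edi, 5  (cmp 7,5)
jg L1: taken
after mov esi, [edx]: esi=M[104]=5
after or esi, 18: esi=5|18=23
after add edx, 4: edx=104+4=108
after sub edi, 1: edi=7-1=6
cmp edi, 5  (cmp 6,5)
jg L1: taken
after mov esi, [edx]: esi=M[108]=6
after or esi, 18: esi=6|18=22
after add edx, 4: edx=108+4=112
after sub edi, 1: edi=6-1=5
cmp edi, 5  (cmp 5,5)
jg L1: not taken
After step 21: edx = 112.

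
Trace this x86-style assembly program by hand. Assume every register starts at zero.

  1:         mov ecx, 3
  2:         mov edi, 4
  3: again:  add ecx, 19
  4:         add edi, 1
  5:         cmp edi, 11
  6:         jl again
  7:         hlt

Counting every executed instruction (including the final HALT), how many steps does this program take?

31

mov ecx, 3 → ecx=3
mov edi, 4 → edi=4
add ecx, 19 → ecx=3+19=22
add edi, 1 → edi=4+1=5
cmp edi, 11  (cmp 5,11)
jl again: taken
add ecx, 19 → ecx=22+19=41
add edi, 1 → edi=5+1=6
cmp edi, 11  (cmp 6,11)
jl again: taken
add ecx, 19 → ecx=41+19=60
add edi, 1 → edi=6+1=7
cmp edi, 11  (cmp 7,11)
jl again: taken
add ecx, 19 → ecx=60+19=79
add edi, 1 → edi=7+1=8
cmp edi, 11  (cmp 8,11)
jl again: taken
add ecx, 19 → ecx=79+19=98
add edi, 1 → edi=8+1=9
cmp edi, 11  (cmp 9,11)
jl again: taken
add ecx, 19 → ecx=98+19=117
add edi, 1 → edi=9+1=10
cmp edi, 11  (cmp 10,11)
jl again: taken
add ecx, 19 → ecx=117+19=136
add edi, 1 → edi=10+1=11
cmp edi, 11  (cmp 11,11)
jl again: not taken
halt.
Total executed instructions: 31.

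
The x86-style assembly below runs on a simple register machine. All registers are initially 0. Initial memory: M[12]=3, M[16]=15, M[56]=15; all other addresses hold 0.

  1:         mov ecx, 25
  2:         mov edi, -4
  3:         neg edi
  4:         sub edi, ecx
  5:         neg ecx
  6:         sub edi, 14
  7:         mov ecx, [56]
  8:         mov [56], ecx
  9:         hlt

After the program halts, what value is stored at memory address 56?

15

mov ecx, 25 → ecx=25
mov edi, -4 → edi=-4
neg edi → edi=-(-4)=4
sub edi, ecx → edi=4-25=-21
neg ecx → ecx=-(25)=-25
sub edi, 14 → edi=(-21)-14=-35
mov ecx, [56] → ecx=M[56]=15
mov [56], ecx → M[56]=15
halt.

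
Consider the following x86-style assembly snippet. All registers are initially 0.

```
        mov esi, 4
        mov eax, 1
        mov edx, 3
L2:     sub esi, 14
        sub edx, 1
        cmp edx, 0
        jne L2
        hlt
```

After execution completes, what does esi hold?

after mov esi, 4: esi=4
after mov eax, 1: eax=1
after mov edx, 3: edx=3
after sub esi, 14: esi=4-14=-10
after sub edx, 1: edx=3-1=2
cmp edx, 0  (cmp 2,0)
jne L2: taken
after sub esi, 14: esi=(-10)-14=-24
after sub edx, 1: edx=2-1=1
cmp edx, 0  (cmp 1,0)
jne L2: taken
after sub esi, 14: esi=(-24)-14=-38
after sub edx, 1: edx=1-1=0
cmp edx, 0  (cmp 0,0)
jne L2: not taken
halt.

-38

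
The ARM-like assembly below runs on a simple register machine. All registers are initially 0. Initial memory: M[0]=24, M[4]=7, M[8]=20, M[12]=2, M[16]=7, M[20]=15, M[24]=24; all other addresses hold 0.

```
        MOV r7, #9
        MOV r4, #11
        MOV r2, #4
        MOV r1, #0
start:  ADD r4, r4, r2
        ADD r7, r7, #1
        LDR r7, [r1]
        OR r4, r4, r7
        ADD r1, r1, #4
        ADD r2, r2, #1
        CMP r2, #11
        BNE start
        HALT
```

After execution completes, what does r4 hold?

121

after MOV r7, #9: r7=9
after MOV r4, #11: r4=11
after MOV r2, #4: r2=4
after MOV r1, #0: r1=0
after ADD r4, r4, r2: r4=11+4=15
after ADD r7, r7, #1: r7=9+1=10
after LDR r7, [r1]: r7=M[0]=24
after OR r4, r4, r7: r4=15|24=31
after ADD r1, r1, #4: r1=0+4=4
after ADD r2, r2, #1: r2=4+1=5
CMP r2, #11  (cmp 5,11)
BNE start: taken
after ADD r4, r4, r2: r4=31+5=36
after ADD r7, r7, #1: r7=24+1=25
after LDR r7, [r1]: r7=M[4]=7
after OR r4, r4, r7: r4=36|7=39
after ADD r1, r1, #4: r1=4+4=8
after ADD r2, r2, #1: r2=5+1=6
CMP r2, #11  (cmp 6,11)
BNE start: taken
after ADD r4, r4, r2: r4=39+6=45
after ADD r7, r7, #1: r7=7+1=8
after LDR r7, [r1]: r7=M[8]=20
after OR r4, r4, r7: r4=45|20=61
after ADD r1, r1, #4: r1=8+4=12
after ADD r2, r2, #1: r2=6+1=7
CMP r2, #11  (cmp 7,11)
BNE start: taken
after ADD r4, r4, r2: r4=61+7=68
after ADD r7, r7, #1: r7=20+1=21
after LDR r7, [r1]: r7=M[12]=2
after OR r4, r4, r7: r4=68|2=70
after ADD r1, r1, #4: r1=12+4=16
after ADD r2, r2, #1: r2=7+1=8
CMP r2, #11  (cmp 8,11)
BNE start: taken
after ADD r4, r4, r2: r4=70+8=78
after ADD r7, r7, #1: r7=2+1=3
after LDR r7, [r1]: r7=M[16]=7
after OR r4, r4, r7: r4=78|7=79
after ADD r1, r1, #4: r1=16+4=20
after ADD r2, r2, #1: r2=8+1=9
CMP r2, #11  (cmp 9,11)
BNE start: taken
after ADD r4, r4, r2: r4=79+9=88
after ADD r7, r7, #1: r7=7+1=8
after LDR r7, [r1]: r7=M[20]=15
after OR r4, r4, r7: r4=88|15=95
after ADD r1, r1, #4: r1=20+4=24
after ADD r2, r2, #1: r2=9+1=10
CMP r2, #11  (cmp 10,11)
BNE start: taken
after ADD r4, r4, r2: r4=95+10=105
after ADD r7, r7, #1: r7=15+1=16
after LDR r7, [r1]: r7=M[24]=24
after OR r4, r4, r7: r4=105|24=121
after ADD r1, r1, #4: r1=24+4=28
after ADD r2, r2, #1: r2=10+1=11
CMP r2, #11  (cmp 11,11)
BNE start: not taken
halt.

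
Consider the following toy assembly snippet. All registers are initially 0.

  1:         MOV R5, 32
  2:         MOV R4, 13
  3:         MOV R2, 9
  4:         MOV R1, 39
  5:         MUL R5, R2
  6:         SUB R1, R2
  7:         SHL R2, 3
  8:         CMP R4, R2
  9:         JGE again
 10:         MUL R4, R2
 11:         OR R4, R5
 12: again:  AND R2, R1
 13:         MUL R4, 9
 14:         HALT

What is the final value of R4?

8424

after MOV R5, 32: R5=32
after MOV R4, 13: R4=13
after MOV R2, 9: R2=9
after MOV R1, 39: R1=39
after MUL R5, R2: R5=32*9=288
after SUB R1, R2: R1=39-9=30
after SHL R2, 3: R2=9<<3=72
CMP R4, R2  (cmp 13,72)
JGE again: not taken
after MUL R4, R2: R4=13*72=936
after OR R4, R5: R4=936|288=936
after AND R2, R1: R2=72&30=8
after MUL R4, 9: R4=936*9=8424
halt.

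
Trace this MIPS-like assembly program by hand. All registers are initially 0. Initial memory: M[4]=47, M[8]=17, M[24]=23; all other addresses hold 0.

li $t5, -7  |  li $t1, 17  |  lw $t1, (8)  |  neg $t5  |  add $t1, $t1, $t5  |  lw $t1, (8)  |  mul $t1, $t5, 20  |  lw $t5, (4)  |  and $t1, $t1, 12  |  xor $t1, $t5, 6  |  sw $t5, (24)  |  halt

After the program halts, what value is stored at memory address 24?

47

li $t5, -7 → $t5=-7
li $t1, 17 → $t1=17
lw $t1, (8) → $t1=M[8]=17
neg $t5 → $t5=-(-7)=7
add $t1, $t1, $t5 → $t1=17+7=24
lw $t1, (8) → $t1=M[8]=17
mul $t1, $t5, 20 → $t1=7*20=140
lw $t5, (4) → $t5=M[4]=47
and $t1, $t1, 12 → $t1=140&12=12
xor $t1, $t5, 6 → $t1=47^6=41
sw $t5, (24) → M[24]=47
halt.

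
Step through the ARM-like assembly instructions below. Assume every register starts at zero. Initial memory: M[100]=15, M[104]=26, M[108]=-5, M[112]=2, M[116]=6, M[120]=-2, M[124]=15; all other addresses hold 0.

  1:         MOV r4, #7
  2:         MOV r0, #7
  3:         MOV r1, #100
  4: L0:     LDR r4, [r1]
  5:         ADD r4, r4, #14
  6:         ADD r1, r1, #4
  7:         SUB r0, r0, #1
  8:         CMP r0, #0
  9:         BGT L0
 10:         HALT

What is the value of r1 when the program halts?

128

r4=7
r0=7
r1=100
r4=M[100]=15
r4=15+14=29
r1=100+4=104
r0=7-1=6
CMP r0, #0  (cmp 6,0)
BGT L0: taken
r4=M[104]=26
r4=26+14=40
r1=104+4=108
r0=6-1=5
CMP r0, #0  (cmp 5,0)
BGT L0: taken
r4=M[108]=-5
r4=(-5)+14=9
r1=108+4=112
r0=5-1=4
CMP r0, #0  (cmp 4,0)
BGT L0: taken
r4=M[112]=2
r4=2+14=16
r1=112+4=116
r0=4-1=3
CMP r0, #0  (cmp 3,0)
BGT L0: taken
r4=M[116]=6
r4=6+14=20
r1=116+4=120
r0=3-1=2
CMP r0, #0  (cmp 2,0)
BGT L0: taken
r4=M[120]=-2
r4=(-2)+14=12
r1=120+4=124
r0=2-1=1
CMP r0, #0  (cmp 1,0)
BGT L0: taken
r4=M[124]=15
r4=15+14=29
r1=124+4=128
r0=1-1=0
CMP r0, #0  (cmp 0,0)
BGT L0: not taken
halt.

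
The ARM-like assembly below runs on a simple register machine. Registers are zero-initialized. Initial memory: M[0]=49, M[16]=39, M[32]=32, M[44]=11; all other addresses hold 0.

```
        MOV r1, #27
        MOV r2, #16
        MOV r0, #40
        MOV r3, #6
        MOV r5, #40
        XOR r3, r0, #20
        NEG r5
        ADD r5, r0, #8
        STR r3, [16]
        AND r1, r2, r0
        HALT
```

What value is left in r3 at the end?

60

MOV r1, #27 → r1=27
MOV r2, #16 → r2=16
MOV r0, #40 → r0=40
MOV r3, #6 → r3=6
MOV r5, #40 → r5=40
XOR r3, r0, #20 → r3=40^20=60
NEG r5 → r5=-(40)=-40
ADD r5, r0, #8 → r5=40+8=48
STR r3, [16] → M[16]=60
AND r1, r2, r0 → r1=16&40=0
halt.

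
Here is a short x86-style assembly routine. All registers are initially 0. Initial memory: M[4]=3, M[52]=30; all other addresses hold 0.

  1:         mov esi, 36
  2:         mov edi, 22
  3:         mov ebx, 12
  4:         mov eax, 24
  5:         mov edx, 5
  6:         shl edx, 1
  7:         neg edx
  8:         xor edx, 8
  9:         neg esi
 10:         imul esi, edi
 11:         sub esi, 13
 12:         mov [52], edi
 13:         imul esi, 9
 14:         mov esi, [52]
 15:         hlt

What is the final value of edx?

after mov esi, 36: esi=36
after mov edi, 22: edi=22
after mov ebx, 12: ebx=12
after mov eax, 24: eax=24
after mov edx, 5: edx=5
after shl edx, 1: edx=5<<1=10
after neg edx: edx=-(10)=-10
after xor edx, 8: edx=(-10)^8=-2
after neg esi: esi=-(36)=-36
after imul esi, edi: esi=(-36)*22=-792
after sub esi, 13: esi=(-792)-13=-805
mov [52], edi → M[52]=22
after imul esi, 9: esi=(-805)*9=-7245
after mov esi, [52]: esi=M[52]=22
halt.

-2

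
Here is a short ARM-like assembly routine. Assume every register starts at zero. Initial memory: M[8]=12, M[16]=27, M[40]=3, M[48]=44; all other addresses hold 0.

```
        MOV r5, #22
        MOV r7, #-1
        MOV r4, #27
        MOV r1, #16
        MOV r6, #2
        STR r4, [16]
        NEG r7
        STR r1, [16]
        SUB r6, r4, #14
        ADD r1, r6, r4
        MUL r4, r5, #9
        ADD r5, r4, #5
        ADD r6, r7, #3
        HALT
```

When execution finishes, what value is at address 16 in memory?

16

r5=22
r7=-1
r4=27
r1=16
r6=2
STR r4, [16] → M[16]=27
r7=-(-1)=1
STR r1, [16] → M[16]=16
r6=27-14=13
r1=13+27=40
r4=22*9=198
r5=198+5=203
r6=1+3=4
halt.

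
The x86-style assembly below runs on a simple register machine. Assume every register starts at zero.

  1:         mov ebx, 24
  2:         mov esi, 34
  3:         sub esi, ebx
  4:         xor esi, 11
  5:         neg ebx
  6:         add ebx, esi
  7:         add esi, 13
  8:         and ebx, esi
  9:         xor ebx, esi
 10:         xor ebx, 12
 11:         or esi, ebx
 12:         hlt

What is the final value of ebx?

ebx=24
esi=34
esi=34-24=10
esi=10^11=1
ebx=-(24)=-24
ebx=(-24)+1=-23
esi=1+13=14
ebx=(-23)&14=8
ebx=8^14=6
ebx=6^12=10
esi=14|10=14
halt.

10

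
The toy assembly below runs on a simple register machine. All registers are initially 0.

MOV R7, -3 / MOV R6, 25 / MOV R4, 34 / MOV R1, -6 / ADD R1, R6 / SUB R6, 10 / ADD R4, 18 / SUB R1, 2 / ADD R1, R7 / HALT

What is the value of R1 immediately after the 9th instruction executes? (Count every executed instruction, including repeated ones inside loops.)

14

MOV R7, -3 → R7=-3
MOV R6, 25 → R6=25
MOV R4, 34 → R4=34
MOV R1, -6 → R1=-6
ADD R1, R6 → R1=(-6)+25=19
SUB R6, 10 → R6=25-10=15
ADD R4, 18 → R4=34+18=52
SUB R1, 2 → R1=19-2=17
ADD R1, R7 → R1=17+(-3)=14
After step 9: R1 = 14.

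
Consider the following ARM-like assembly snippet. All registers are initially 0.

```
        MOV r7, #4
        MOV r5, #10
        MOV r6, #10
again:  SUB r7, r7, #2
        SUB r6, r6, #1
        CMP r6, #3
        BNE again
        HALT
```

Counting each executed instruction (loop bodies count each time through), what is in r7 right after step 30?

-10

after MOV r7, #4: r7=4
after MOV r5, #10: r5=10
after MOV r6, #10: r6=10
after SUB r7, r7, #2: r7=4-2=2
after SUB r6, r6, #1: r6=10-1=9
CMP r6, #3  (cmp 9,3)
BNE again: taken
after SUB r7, r7, #2: r7=2-2=0
after SUB r6, r6, #1: r6=9-1=8
CMP r6, #3  (cmp 8,3)
BNE again: taken
after SUB r7, r7, #2: r7=0-2=-2
after SUB r6, r6, #1: r6=8-1=7
CMP r6, #3  (cmp 7,3)
BNE again: taken
after SUB r7, r7, #2: r7=(-2)-2=-4
after SUB r6, r6, #1: r6=7-1=6
CMP r6, #3  (cmp 6,3)
BNE again: taken
after SUB r7, r7, #2: r7=(-4)-2=-6
after SUB r6, r6, #1: r6=6-1=5
CMP r6, #3  (cmp 5,3)
BNE again: taken
after SUB r7, r7, #2: r7=(-6)-2=-8
after SUB r6, r6, #1: r6=5-1=4
CMP r6, #3  (cmp 4,3)
BNE again: taken
after SUB r7, r7, #2: r7=(-8)-2=-10
after SUB r6, r6, #1: r6=4-1=3
CMP r6, #3  (cmp 3,3)
After step 30: r7 = -10.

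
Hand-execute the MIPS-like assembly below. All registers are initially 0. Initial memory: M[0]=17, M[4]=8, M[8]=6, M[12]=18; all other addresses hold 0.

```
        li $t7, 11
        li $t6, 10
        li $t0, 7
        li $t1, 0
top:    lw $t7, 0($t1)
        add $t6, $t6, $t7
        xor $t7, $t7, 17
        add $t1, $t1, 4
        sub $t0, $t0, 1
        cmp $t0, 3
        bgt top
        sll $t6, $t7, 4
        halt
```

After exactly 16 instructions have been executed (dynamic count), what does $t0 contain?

5

after li $t7, 11: $t7=11
after li $t6, 10: $t6=10
after li $t0, 7: $t0=7
after li $t1, 0: $t1=0
after lw $t7, 0($t1): $t7=M[0]=17
after add $t6, $t6, $t7: $t6=10+17=27
after xor $t7, $t7, 17: $t7=17^17=0
after add $t1, $t1, 4: $t1=0+4=4
after sub $t0, $t0, 1: $t0=7-1=6
cmp $t0, 3  (cmp 6,3)
bgt top: taken
after lw $t7, 0($t1): $t7=M[4]=8
after add $t6, $t6, $t7: $t6=27+8=35
after xor $t7, $t7, 17: $t7=8^17=25
after add $t1, $t1, 4: $t1=4+4=8
after sub $t0, $t0, 1: $t0=6-1=5
After step 16: $t0 = 5.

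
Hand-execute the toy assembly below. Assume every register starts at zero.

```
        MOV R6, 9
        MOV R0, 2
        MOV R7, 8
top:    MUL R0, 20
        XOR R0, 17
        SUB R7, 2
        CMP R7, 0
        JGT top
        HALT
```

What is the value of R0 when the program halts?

450357

after MOV R6, 9: R6=9
after MOV R0, 2: R0=2
after MOV R7, 8: R7=8
after MUL R0, 20: R0=2*20=40
after XOR R0, 17: R0=40^17=57
after SUB R7, 2: R7=8-2=6
CMP R7, 0  (cmp 6,0)
JGT top: taken
after MUL R0, 20: R0=57*20=1140
after XOR R0, 17: R0=1140^17=1125
after SUB R7, 2: R7=6-2=4
CMP R7, 0  (cmp 4,0)
JGT top: taken
after MUL R0, 20: R0=1125*20=22500
after XOR R0, 17: R0=22500^17=22517
after SUB R7, 2: R7=4-2=2
CMP R7, 0  (cmp 2,0)
JGT top: taken
after MUL R0, 20: R0=22517*20=450340
after XOR R0, 17: R0=450340^17=450357
after SUB R7, 2: R7=2-2=0
CMP R7, 0  (cmp 0,0)
JGT top: not taken
halt.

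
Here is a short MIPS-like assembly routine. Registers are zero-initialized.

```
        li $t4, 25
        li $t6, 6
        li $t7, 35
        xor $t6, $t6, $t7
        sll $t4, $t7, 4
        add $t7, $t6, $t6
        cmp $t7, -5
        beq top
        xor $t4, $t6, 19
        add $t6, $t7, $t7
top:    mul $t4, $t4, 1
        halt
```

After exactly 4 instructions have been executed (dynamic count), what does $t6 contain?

li $t4, 25 → $t4=25
li $t6, 6 → $t6=6
li $t7, 35 → $t7=35
xor $t6, $t6, $t7 → $t6=6^35=37
After step 4: $t6 = 37.

37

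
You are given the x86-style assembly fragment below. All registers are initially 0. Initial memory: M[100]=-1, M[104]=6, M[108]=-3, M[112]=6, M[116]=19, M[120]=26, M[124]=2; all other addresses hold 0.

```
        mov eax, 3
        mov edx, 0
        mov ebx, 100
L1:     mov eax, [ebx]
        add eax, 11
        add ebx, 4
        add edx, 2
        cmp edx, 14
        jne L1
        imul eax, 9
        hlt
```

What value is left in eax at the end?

117

eax=3
edx=0
ebx=100
eax=M[100]=-1
eax=(-1)+11=10
ebx=100+4=104
edx=0+2=2
cmp edx, 14  (cmp 2,14)
jne L1: taken
eax=M[104]=6
eax=6+11=17
ebx=104+4=108
edx=2+2=4
cmp edx, 14  (cmp 4,14)
jne L1: taken
eax=M[108]=-3
eax=(-3)+11=8
ebx=108+4=112
edx=4+2=6
cmp edx, 14  (cmp 6,14)
jne L1: taken
eax=M[112]=6
eax=6+11=17
ebx=112+4=116
edx=6+2=8
cmp edx, 14  (cmp 8,14)
jne L1: taken
eax=M[116]=19
eax=19+11=30
ebx=116+4=120
edx=8+2=10
cmp edx, 14  (cmp 10,14)
jne L1: taken
eax=M[120]=26
eax=26+11=37
ebx=120+4=124
edx=10+2=12
cmp edx, 14  (cmp 12,14)
jne L1: taken
eax=M[124]=2
eax=2+11=13
ebx=124+4=128
edx=12+2=14
cmp edx, 14  (cmp 14,14)
jne L1: not taken
eax=13*9=117
halt.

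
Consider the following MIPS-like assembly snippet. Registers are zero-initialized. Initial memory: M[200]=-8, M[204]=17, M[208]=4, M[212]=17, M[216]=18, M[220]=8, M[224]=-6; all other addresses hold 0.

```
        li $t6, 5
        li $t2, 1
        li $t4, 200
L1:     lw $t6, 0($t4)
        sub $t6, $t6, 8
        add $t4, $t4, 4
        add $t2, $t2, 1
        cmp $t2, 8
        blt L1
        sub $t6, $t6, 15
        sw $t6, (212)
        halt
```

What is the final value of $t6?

-29

li $t6, 5 → $t6=5
li $t2, 1 → $t2=1
li $t4, 200 → $t4=200
lw $t6, 0($t4) → $t6=M[200]=-8
sub $t6, $t6, 8 → $t6=(-8)-8=-16
add $t4, $t4, 4 → $t4=200+4=204
add $t2, $t2, 1 → $t2=1+1=2
cmp $t2, 8  (cmp 2,8)
blt L1: taken
lw $t6, 0($t4) → $t6=M[204]=17
sub $t6, $t6, 8 → $t6=17-8=9
add $t4, $t4, 4 → $t4=204+4=208
add $t2, $t2, 1 → $t2=2+1=3
cmp $t2, 8  (cmp 3,8)
blt L1: taken
lw $t6, 0($t4) → $t6=M[208]=4
sub $t6, $t6, 8 → $t6=4-8=-4
add $t4, $t4, 4 → $t4=208+4=212
add $t2, $t2, 1 → $t2=3+1=4
cmp $t2, 8  (cmp 4,8)
blt L1: taken
lw $t6, 0($t4) → $t6=M[212]=17
sub $t6, $t6, 8 → $t6=17-8=9
add $t4, $t4, 4 → $t4=212+4=216
add $t2, $t2, 1 → $t2=4+1=5
cmp $t2, 8  (cmp 5,8)
blt L1: taken
lw $t6, 0($t4) → $t6=M[216]=18
sub $t6, $t6, 8 → $t6=18-8=10
add $t4, $t4, 4 → $t4=216+4=220
add $t2, $t2, 1 → $t2=5+1=6
cmp $t2, 8  (cmp 6,8)
blt L1: taken
lw $t6, 0($t4) → $t6=M[220]=8
sub $t6, $t6, 8 → $t6=8-8=0
add $t4, $t4, 4 → $t4=220+4=224
add $t2, $t2, 1 → $t2=6+1=7
cmp $t2, 8  (cmp 7,8)
blt L1: taken
lw $t6, 0($t4) → $t6=M[224]=-6
sub $t6, $t6, 8 → $t6=(-6)-8=-14
add $t4, $t4, 4 → $t4=224+4=228
add $t2, $t2, 1 → $t2=7+1=8
cmp $t2, 8  (cmp 8,8)
blt L1: not taken
sub $t6, $t6, 15 → $t6=(-14)-15=-29
sw $t6, (212) → M[212]=-29
halt.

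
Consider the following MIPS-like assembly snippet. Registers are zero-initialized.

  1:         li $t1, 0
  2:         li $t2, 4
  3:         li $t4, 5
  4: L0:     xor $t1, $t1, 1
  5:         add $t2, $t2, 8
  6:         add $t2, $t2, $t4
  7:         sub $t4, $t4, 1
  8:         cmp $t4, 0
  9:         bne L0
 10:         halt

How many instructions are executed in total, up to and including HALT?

$t1=0
$t2=4
$t4=5
$t1=0^1=1
$t2=4+8=12
$t2=12+5=17
$t4=5-1=4
cmp $t4, 0  (cmp 4,0)
bne L0: taken
$t1=1^1=0
$t2=17+8=25
$t2=25+4=29
$t4=4-1=3
cmp $t4, 0  (cmp 3,0)
bne L0: taken
$t1=0^1=1
$t2=29+8=37
$t2=37+3=40
$t4=3-1=2
cmp $t4, 0  (cmp 2,0)
bne L0: taken
$t1=1^1=0
$t2=40+8=48
$t2=48+2=50
$t4=2-1=1
cmp $t4, 0  (cmp 1,0)
bne L0: taken
$t1=0^1=1
$t2=50+8=58
$t2=58+1=59
$t4=1-1=0
cmp $t4, 0  (cmp 0,0)
bne L0: not taken
halt.
Total executed instructions: 34.

34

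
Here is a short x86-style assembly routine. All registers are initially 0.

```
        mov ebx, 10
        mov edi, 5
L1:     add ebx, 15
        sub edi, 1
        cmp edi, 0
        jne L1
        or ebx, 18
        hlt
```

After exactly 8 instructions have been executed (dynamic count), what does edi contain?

ebx=10
edi=5
ebx=10+15=25
edi=5-1=4
cmp edi, 0  (cmp 4,0)
jne L1: taken
ebx=25+15=40
edi=4-1=3
After step 8: edi = 3.

3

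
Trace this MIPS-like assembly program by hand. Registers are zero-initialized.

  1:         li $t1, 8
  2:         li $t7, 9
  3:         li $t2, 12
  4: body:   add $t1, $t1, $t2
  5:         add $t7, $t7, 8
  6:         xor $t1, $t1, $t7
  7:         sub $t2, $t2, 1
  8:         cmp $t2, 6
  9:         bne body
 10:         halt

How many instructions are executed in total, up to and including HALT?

$t1=8
$t7=9
$t2=12
$t1=8+12=20
$t7=9+8=17
$t1=20^17=5
$t2=12-1=11
cmp $t2, 6  (cmp 11,6)
bne body: taken
$t1=5+11=16
$t7=17+8=25
$t1=16^25=9
$t2=11-1=10
cmp $t2, 6  (cmp 10,6)
bne body: taken
$t1=9+10=19
$t7=25+8=33
$t1=19^33=50
$t2=10-1=9
cmp $t2, 6  (cmp 9,6)
bne body: taken
$t1=50+9=59
$t7=33+8=41
$t1=59^41=18
$t2=9-1=8
cmp $t2, 6  (cmp 8,6)
bne body: taken
$t1=18+8=26
$t7=41+8=49
$t1=26^49=43
$t2=8-1=7
cmp $t2, 6  (cmp 7,6)
bne body: taken
$t1=43+7=50
$t7=49+8=57
$t1=50^57=11
$t2=7-1=6
cmp $t2, 6  (cmp 6,6)
bne body: not taken
halt.
Total executed instructions: 40.

40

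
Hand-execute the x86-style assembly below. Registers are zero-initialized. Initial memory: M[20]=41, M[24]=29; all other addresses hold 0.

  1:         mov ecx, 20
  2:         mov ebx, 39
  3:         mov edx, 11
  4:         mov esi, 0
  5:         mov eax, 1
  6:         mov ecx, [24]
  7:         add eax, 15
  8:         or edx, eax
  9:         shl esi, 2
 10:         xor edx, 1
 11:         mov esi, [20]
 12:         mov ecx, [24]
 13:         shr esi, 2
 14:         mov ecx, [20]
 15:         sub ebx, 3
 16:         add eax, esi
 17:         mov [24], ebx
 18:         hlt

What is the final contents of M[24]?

ecx=20
ebx=39
edx=11
esi=0
eax=1
ecx=M[24]=29
eax=1+15=16
edx=11|16=27
esi=0<<2=0
edx=27^1=26
esi=M[20]=41
ecx=M[24]=29
esi=41>>2=10
ecx=M[20]=41
ebx=39-3=36
eax=16+10=26
mov [24], ebx → M[24]=36
halt.

36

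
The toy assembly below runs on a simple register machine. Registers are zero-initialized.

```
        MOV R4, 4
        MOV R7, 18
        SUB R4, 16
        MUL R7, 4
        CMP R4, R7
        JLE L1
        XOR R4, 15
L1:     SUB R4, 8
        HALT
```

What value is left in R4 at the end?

after MOV R4, 4: R4=4
after MOV R7, 18: R7=18
after SUB R4, 16: R4=4-16=-12
after MUL R7, 4: R7=18*4=72
CMP R4, R7  (cmp -12,72)
JLE L1: taken
after SUB R4, 8: R4=(-12)-8=-20
halt.

-20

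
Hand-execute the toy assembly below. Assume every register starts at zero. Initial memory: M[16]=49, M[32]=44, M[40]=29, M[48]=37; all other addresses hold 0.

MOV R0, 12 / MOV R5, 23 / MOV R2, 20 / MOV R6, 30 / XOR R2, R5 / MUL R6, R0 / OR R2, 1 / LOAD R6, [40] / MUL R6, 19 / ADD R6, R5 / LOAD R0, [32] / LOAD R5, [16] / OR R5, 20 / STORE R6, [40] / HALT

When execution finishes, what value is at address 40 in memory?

574

R0=12
R5=23
R2=20
R6=30
R2=20^23=3
R6=30*12=360
R2=3|1=3
R6=M[40]=29
R6=29*19=551
R6=551+23=574
R0=M[32]=44
R5=M[16]=49
R5=49|20=53
STORE R6, [40] → M[40]=574
halt.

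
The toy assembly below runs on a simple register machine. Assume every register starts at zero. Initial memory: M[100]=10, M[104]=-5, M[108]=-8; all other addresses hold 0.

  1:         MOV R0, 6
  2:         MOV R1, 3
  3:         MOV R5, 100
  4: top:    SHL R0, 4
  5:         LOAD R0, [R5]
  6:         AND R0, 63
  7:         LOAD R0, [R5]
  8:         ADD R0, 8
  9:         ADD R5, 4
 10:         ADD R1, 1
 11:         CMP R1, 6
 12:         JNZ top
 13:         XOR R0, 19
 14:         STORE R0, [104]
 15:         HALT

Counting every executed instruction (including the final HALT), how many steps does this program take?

R0=6
R1=3
R5=100
R0=6<<4=96
R0=M[100]=10
R0=10&63=10
R0=M[100]=10
R0=10+8=18
R5=100+4=104
R1=3+1=4
CMP R1, 6  (cmp 4,6)
JNZ top: taken
R0=18<<4=288
R0=M[104]=-5
R0=(-5)&63=59
R0=M[104]=-5
R0=(-5)+8=3
R5=104+4=108
R1=4+1=5
CMP R1, 6  (cmp 5,6)
JNZ top: taken
R0=3<<4=48
R0=M[108]=-8
R0=(-8)&63=56
R0=M[108]=-8
R0=(-8)+8=0
R5=108+4=112
R1=5+1=6
CMP R1, 6  (cmp 6,6)
JNZ top: not taken
R0=0^19=19
STORE R0, [104] → M[104]=19
halt.
Total executed instructions: 33.

33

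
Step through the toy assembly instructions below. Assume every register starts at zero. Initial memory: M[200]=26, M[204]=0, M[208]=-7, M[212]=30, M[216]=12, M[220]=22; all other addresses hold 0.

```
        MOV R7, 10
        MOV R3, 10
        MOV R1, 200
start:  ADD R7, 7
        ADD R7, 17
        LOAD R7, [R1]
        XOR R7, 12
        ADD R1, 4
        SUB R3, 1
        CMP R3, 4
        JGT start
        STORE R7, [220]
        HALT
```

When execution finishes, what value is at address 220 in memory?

MOV R7, 10 → R7=10
MOV R3, 10 → R3=10
MOV R1, 200 → R1=200
ADD R7, 7 → R7=10+7=17
ADD R7, 17 → R7=17+17=34
LOAD R7, [R1] → R7=M[200]=26
XOR R7, 12 → R7=26^12=22
ADD R1, 4 → R1=200+4=204
SUB R3, 1 → R3=10-1=9
CMP R3, 4  (cmp 9,4)
JGT start: taken
ADD R7, 7 → R7=22+7=29
ADD R7, 17 → R7=29+17=46
LOAD R7, [R1] → R7=M[204]=0
XOR R7, 12 → R7=0^12=12
ADD R1, 4 → R1=204+4=208
SUB R3, 1 → R3=9-1=8
CMP R3, 4  (cmp 8,4)
JGT start: taken
ADD R7, 7 → R7=12+7=19
ADD R7, 17 → R7=19+17=36
LOAD R7, [R1] → R7=M[208]=-7
XOR R7, 12 → R7=(-7)^12=-11
ADD R1, 4 → R1=208+4=212
SUB R3, 1 → R3=8-1=7
CMP R3, 4  (cmp 7,4)
JGT start: taken
ADD R7, 7 → R7=(-11)+7=-4
ADD R7, 17 → R7=(-4)+17=13
LOAD R7, [R1] → R7=M[212]=30
XOR R7, 12 → R7=30^12=18
ADD R1, 4 → R1=212+4=216
SUB R3, 1 → R3=7-1=6
CMP R3, 4  (cmp 6,4)
JGT start: taken
ADD R7, 7 → R7=18+7=25
ADD R7, 17 → R7=25+17=42
LOAD R7, [R1] → R7=M[216]=12
XOR R7, 12 → R7=12^12=0
ADD R1, 4 → R1=216+4=220
SUB R3, 1 → R3=6-1=5
CMP R3, 4  (cmp 5,4)
JGT start: taken
ADD R7, 7 → R7=0+7=7
ADD R7, 17 → R7=7+17=24
LOAD R7, [R1] → R7=M[220]=22
XOR R7, 12 → R7=22^12=26
ADD R1, 4 → R1=220+4=224
SUB R3, 1 → R3=5-1=4
CMP R3, 4  (cmp 4,4)
JGT start: not taken
STORE R7, [220] → M[220]=26
halt.

26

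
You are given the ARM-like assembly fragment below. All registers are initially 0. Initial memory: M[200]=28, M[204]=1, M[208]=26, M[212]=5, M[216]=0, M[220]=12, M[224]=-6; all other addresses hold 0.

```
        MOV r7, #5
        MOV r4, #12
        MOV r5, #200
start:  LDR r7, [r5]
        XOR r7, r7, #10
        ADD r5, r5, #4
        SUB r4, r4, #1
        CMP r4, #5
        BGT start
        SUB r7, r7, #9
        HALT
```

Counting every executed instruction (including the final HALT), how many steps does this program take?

47

MOV r7, #5 → r7=5
MOV r4, #12 → r4=12
MOV r5, #200 → r5=200
LDR r7, [r5] → r7=M[200]=28
XOR r7, r7, #10 → r7=28^10=22
ADD r5, r5, #4 → r5=200+4=204
SUB r4, r4, #1 → r4=12-1=11
CMP r4, #5  (cmp 11,5)
BGT start: taken
LDR r7, [r5] → r7=M[204]=1
XOR r7, r7, #10 → r7=1^10=11
ADD r5, r5, #4 → r5=204+4=208
SUB r4, r4, #1 → r4=11-1=10
CMP r4, #5  (cmp 10,5)
BGT start: taken
LDR r7, [r5] → r7=M[208]=26
XOR r7, r7, #10 → r7=26^10=16
ADD r5, r5, #4 → r5=208+4=212
SUB r4, r4, #1 → r4=10-1=9
CMP r4, #5  (cmp 9,5)
BGT start: taken
LDR r7, [r5] → r7=M[212]=5
XOR r7, r7, #10 → r7=5^10=15
ADD r5, r5, #4 → r5=212+4=216
SUB r4, r4, #1 → r4=9-1=8
CMP r4, #5  (cmp 8,5)
BGT start: taken
LDR r7, [r5] → r7=M[216]=0
XOR r7, r7, #10 → r7=0^10=10
ADD r5, r5, #4 → r5=216+4=220
SUB r4, r4, #1 → r4=8-1=7
CMP r4, #5  (cmp 7,5)
BGT start: taken
LDR r7, [r5] → r7=M[220]=12
XOR r7, r7, #10 → r7=12^10=6
ADD r5, r5, #4 → r5=220+4=224
SUB r4, r4, #1 → r4=7-1=6
CMP r4, #5  (cmp 6,5)
BGT start: taken
LDR r7, [r5] → r7=M[224]=-6
XOR r7, r7, #10 → r7=(-6)^10=-16
ADD r5, r5, #4 → r5=224+4=228
SUB r4, r4, #1 → r4=6-1=5
CMP r4, #5  (cmp 5,5)
BGT start: not taken
SUB r7, r7, #9 → r7=(-16)-9=-25
halt.
Total executed instructions: 47.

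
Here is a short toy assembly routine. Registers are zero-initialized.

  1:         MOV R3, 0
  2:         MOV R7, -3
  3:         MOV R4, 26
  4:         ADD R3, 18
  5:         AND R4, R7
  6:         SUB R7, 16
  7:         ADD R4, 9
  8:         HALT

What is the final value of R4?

MOV R3, 0 → R3=0
MOV R7, -3 → R7=-3
MOV R4, 26 → R4=26
ADD R3, 18 → R3=0+18=18
AND R4, R7 → R4=26&(-3)=24
SUB R7, 16 → R7=(-3)-16=-19
ADD R4, 9 → R4=24+9=33
halt.

33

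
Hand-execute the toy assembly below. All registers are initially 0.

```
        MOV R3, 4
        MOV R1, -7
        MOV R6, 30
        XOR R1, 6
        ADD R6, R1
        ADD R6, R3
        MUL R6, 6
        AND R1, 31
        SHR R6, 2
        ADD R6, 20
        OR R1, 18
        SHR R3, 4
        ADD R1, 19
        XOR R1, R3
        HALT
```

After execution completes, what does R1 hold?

50

after MOV R3, 4: R3=4
after MOV R1, -7: R1=-7
after MOV R6, 30: R6=30
after XOR R1, 6: R1=(-7)^6=-1
after ADD R6, R1: R6=30+(-1)=29
after ADD R6, R3: R6=29+4=33
after MUL R6, 6: R6=33*6=198
after AND R1, 31: R1=(-1)&31=31
after SHR R6, 2: R6=198>>2=49
after ADD R6, 20: R6=49+20=69
after OR R1, 18: R1=31|18=31
after SHR R3, 4: R3=4>>4=0
after ADD R1, 19: R1=31+19=50
after XOR R1, R3: R1=50^0=50
halt.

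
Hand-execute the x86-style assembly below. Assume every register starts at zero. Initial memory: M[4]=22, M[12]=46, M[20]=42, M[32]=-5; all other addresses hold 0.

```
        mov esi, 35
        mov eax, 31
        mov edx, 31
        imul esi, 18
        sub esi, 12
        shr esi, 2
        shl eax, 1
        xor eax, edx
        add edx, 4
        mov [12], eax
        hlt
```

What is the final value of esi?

mov esi, 35 → esi=35
mov eax, 31 → eax=31
mov edx, 31 → edx=31
imul esi, 18 → esi=35*18=630
sub esi, 12 → esi=630-12=618
shr esi, 2 → esi=618>>2=154
shl eax, 1 → eax=31<<1=62
xor eax, edx → eax=62^31=33
add edx, 4 → edx=31+4=35
mov [12], eax → M[12]=33
halt.

154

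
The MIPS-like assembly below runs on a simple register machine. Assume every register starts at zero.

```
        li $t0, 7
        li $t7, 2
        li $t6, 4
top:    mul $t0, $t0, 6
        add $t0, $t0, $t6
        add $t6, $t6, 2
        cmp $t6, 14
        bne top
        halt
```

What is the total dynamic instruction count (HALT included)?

after li $t0, 7: $t0=7
after li $t7, 2: $t7=2
after li $t6, 4: $t6=4
after mul $t0, $t0, 6: $t0=7*6=42
after add $t0, $t0, $t6: $t0=42+4=46
after add $t6, $t6, 2: $t6=4+2=6
cmp $t6, 14  (cmp 6,14)
bne top: taken
after mul $t0, $t0, 6: $t0=46*6=276
after add $t0, $t0, $t6: $t0=276+6=282
after add $t6, $t6, 2: $t6=6+2=8
cmp $t6, 14  (cmp 8,14)
bne top: taken
after mul $t0, $t0, 6: $t0=282*6=1692
after add $t0, $t0, $t6: $t0=1692+8=1700
after add $t6, $t6, 2: $t6=8+2=10
cmp $t6, 14  (cmp 10,14)
bne top: taken
after mul $t0, $t0, 6: $t0=1700*6=10200
after add $t0, $t0, $t6: $t0=10200+10=10210
after add $t6, $t6, 2: $t6=10+2=12
cmp $t6, 14  (cmp 12,14)
bne top: taken
after mul $t0, $t0, 6: $t0=10210*6=61260
after add $t0, $t0, $t6: $t0=61260+12=61272
after add $t6, $t6, 2: $t6=12+2=14
cmp $t6, 14  (cmp 14,14)
bne top: not taken
halt.
Total executed instructions: 29.

29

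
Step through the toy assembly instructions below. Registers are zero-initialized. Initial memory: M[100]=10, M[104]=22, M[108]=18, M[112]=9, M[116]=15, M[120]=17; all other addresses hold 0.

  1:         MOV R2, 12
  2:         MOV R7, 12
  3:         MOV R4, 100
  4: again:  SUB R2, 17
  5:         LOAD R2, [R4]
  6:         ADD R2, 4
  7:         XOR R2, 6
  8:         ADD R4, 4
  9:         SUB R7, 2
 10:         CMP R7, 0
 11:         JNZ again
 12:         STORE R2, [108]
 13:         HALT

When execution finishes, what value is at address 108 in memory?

19

after MOV R2, 12: R2=12
after MOV R7, 12: R7=12
after MOV R4, 100: R4=100
after SUB R2, 17: R2=12-17=-5
after LOAD R2, [R4]: R2=M[100]=10
after ADD R2, 4: R2=10+4=14
after XOR R2, 6: R2=14^6=8
after ADD R4, 4: R4=100+4=104
after SUB R7, 2: R7=12-2=10
CMP R7, 0  (cmp 10,0)
JNZ again: taken
after SUB R2, 17: R2=8-17=-9
after LOAD R2, [R4]: R2=M[104]=22
after ADD R2, 4: R2=22+4=26
after XOR R2, 6: R2=26^6=28
after ADD R4, 4: R4=104+4=108
after SUB R7, 2: R7=10-2=8
CMP R7, 0  (cmp 8,0)
JNZ again: taken
after SUB R2, 17: R2=28-17=11
after LOAD R2, [R4]: R2=M[108]=18
after ADD R2, 4: R2=18+4=22
after XOR R2, 6: R2=22^6=16
after ADD R4, 4: R4=108+4=112
after SUB R7, 2: R7=8-2=6
CMP R7, 0  (cmp 6,0)
JNZ again: taken
after SUB R2, 17: R2=16-17=-1
after LOAD R2, [R4]: R2=M[112]=9
after ADD R2, 4: R2=9+4=13
after XOR R2, 6: R2=13^6=11
after ADD R4, 4: R4=112+4=116
after SUB R7, 2: R7=6-2=4
CMP R7, 0  (cmp 4,0)
JNZ again: taken
after SUB R2, 17: R2=11-17=-6
after LOAD R2, [R4]: R2=M[116]=15
after ADD R2, 4: R2=15+4=19
after XOR R2, 6: R2=19^6=21
after ADD R4, 4: R4=116+4=120
after SUB R7, 2: R7=4-2=2
CMP R7, 0  (cmp 2,0)
JNZ again: taken
after SUB R2, 17: R2=21-17=4
after LOAD R2, [R4]: R2=M[120]=17
after ADD R2, 4: R2=17+4=21
after XOR R2, 6: R2=21^6=19
after ADD R4, 4: R4=120+4=124
after SUB R7, 2: R7=2-2=0
CMP R7, 0  (cmp 0,0)
JNZ again: not taken
STORE R2, [108] → M[108]=19
halt.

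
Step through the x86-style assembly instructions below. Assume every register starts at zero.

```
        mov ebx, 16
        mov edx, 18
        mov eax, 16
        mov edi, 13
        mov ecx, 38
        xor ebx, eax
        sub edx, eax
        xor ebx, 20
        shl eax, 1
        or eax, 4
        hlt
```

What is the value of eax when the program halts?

36

after mov ebx, 16: ebx=16
after mov edx, 18: edx=18
after mov eax, 16: eax=16
after mov edi, 13: edi=13
after mov ecx, 38: ecx=38
after xor ebx, eax: ebx=16^16=0
after sub edx, eax: edx=18-16=2
after xor ebx, 20: ebx=0^20=20
after shl eax, 1: eax=16<<1=32
after or eax, 4: eax=32|4=36
halt.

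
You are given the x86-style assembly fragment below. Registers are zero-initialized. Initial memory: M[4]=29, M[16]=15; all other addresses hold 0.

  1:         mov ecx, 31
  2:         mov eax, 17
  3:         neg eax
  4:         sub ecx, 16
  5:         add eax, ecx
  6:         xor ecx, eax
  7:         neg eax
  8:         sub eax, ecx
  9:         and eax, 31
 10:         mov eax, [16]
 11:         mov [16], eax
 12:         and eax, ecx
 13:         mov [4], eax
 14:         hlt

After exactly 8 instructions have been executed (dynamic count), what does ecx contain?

ecx=31
eax=17
eax=-(17)=-17
ecx=31-16=15
eax=(-17)+15=-2
ecx=15^(-2)=-15
eax=-(-2)=2
eax=2-(-15)=17
After step 8: ecx = -15.

-15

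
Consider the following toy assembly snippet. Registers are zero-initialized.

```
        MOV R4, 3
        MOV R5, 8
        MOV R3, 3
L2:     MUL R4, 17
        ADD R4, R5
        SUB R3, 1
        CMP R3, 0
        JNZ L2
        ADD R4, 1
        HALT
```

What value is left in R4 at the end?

after MOV R4, 3: R4=3
after MOV R5, 8: R5=8
after MOV R3, 3: R3=3
after MUL R4, 17: R4=3*17=51
after ADD R4, R5: R4=51+8=59
after SUB R3, 1: R3=3-1=2
CMP R3, 0  (cmp 2,0)
JNZ L2: taken
after MUL R4, 17: R4=59*17=1003
after ADD R4, R5: R4=1003+8=1011
after SUB R3, 1: R3=2-1=1
CMP R3, 0  (cmp 1,0)
JNZ L2: taken
after MUL R4, 17: R4=1011*17=17187
after ADD R4, R5: R4=17187+8=17195
after SUB R3, 1: R3=1-1=0
CMP R3, 0  (cmp 0,0)
JNZ L2: not taken
after ADD R4, 1: R4=17195+1=17196
halt.

17196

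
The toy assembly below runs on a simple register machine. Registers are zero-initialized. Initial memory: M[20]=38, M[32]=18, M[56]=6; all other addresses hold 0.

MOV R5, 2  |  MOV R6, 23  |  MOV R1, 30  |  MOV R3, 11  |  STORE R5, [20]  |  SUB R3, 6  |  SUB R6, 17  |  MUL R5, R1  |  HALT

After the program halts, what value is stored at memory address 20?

MOV R5, 2 → R5=2
MOV R6, 23 → R6=23
MOV R1, 30 → R1=30
MOV R3, 11 → R3=11
STORE R5, [20] → M[20]=2
SUB R3, 6 → R3=11-6=5
SUB R6, 17 → R6=23-17=6
MUL R5, R1 → R5=2*30=60
halt.

2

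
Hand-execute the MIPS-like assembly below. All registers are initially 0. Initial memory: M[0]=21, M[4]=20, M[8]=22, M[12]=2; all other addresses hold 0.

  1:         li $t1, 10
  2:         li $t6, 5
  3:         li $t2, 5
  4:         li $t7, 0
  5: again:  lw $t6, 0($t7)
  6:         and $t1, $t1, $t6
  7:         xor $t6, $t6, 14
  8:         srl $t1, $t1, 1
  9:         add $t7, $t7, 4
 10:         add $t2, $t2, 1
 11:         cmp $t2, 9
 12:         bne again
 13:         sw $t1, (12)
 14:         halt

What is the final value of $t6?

12

after li $t1, 10: $t1=10
after li $t6, 5: $t6=5
after li $t2, 5: $t2=5
after li $t7, 0: $t7=0
after lw $t6, 0($t7): $t6=M[0]=21
after and $t1, $t1, $t6: $t1=10&21=0
after xor $t6, $t6, 14: $t6=21^14=27
after srl $t1, $t1, 1: $t1=0>>1=0
after add $t7, $t7, 4: $t7=0+4=4
after add $t2, $t2, 1: $t2=5+1=6
cmp $t2, 9  (cmp 6,9)
bne again: taken
after lw $t6, 0($t7): $t6=M[4]=20
after and $t1, $t1, $t6: $t1=0&20=0
after xor $t6, $t6, 14: $t6=20^14=26
after srl $t1, $t1, 1: $t1=0>>1=0
after add $t7, $t7, 4: $t7=4+4=8
after add $t2, $t2, 1: $t2=6+1=7
cmp $t2, 9  (cmp 7,9)
bne again: taken
after lw $t6, 0($t7): $t6=M[8]=22
after and $t1, $t1, $t6: $t1=0&22=0
after xor $t6, $t6, 14: $t6=22^14=24
after srl $t1, $t1, 1: $t1=0>>1=0
after add $t7, $t7, 4: $t7=8+4=12
after add $t2, $t2, 1: $t2=7+1=8
cmp $t2, 9  (cmp 8,9)
bne again: taken
after lw $t6, 0($t7): $t6=M[12]=2
after and $t1, $t1, $t6: $t1=0&2=0
after xor $t6, $t6, 14: $t6=2^14=12
after srl $t1, $t1, 1: $t1=0>>1=0
after add $t7, $t7, 4: $t7=12+4=16
after add $t2, $t2, 1: $t2=8+1=9
cmp $t2, 9  (cmp 9,9)
bne again: not taken
sw $t1, (12) → M[12]=0
halt.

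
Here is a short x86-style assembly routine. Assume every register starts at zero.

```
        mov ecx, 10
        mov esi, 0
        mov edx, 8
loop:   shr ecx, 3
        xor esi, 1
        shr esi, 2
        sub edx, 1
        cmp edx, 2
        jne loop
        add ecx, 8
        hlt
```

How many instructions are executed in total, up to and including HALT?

41

after mov ecx, 10: ecx=10
after mov esi, 0: esi=0
after mov edx, 8: edx=8
after shr ecx, 3: ecx=10>>3=1
after xor esi, 1: esi=0^1=1
after shr esi, 2: esi=1>>2=0
after sub edx, 1: edx=8-1=7
cmp edx, 2  (cmp 7,2)
jne loop: taken
after shr ecx, 3: ecx=1>>3=0
after xor esi, 1: esi=0^1=1
after shr esi, 2: esi=1>>2=0
after sub edx, 1: edx=7-1=6
cmp edx, 2  (cmp 6,2)
jne loop: taken
after shr ecx, 3: ecx=0>>3=0
after xor esi, 1: esi=0^1=1
after shr esi, 2: esi=1>>2=0
after sub edx, 1: edx=6-1=5
cmp edx, 2  (cmp 5,2)
jne loop: taken
after shr ecx, 3: ecx=0>>3=0
after xor esi, 1: esi=0^1=1
after shr esi, 2: esi=1>>2=0
after sub edx, 1: edx=5-1=4
cmp edx, 2  (cmp 4,2)
jne loop: taken
after shr ecx, 3: ecx=0>>3=0
after xor esi, 1: esi=0^1=1
after shr esi, 2: esi=1>>2=0
after sub edx, 1: edx=4-1=3
cmp edx, 2  (cmp 3,2)
jne loop: taken
after shr ecx, 3: ecx=0>>3=0
after xor esi, 1: esi=0^1=1
after shr esi, 2: esi=1>>2=0
after sub edx, 1: edx=3-1=2
cmp edx, 2  (cmp 2,2)
jne loop: not taken
after add ecx, 8: ecx=0+8=8
halt.
Total executed instructions: 41.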